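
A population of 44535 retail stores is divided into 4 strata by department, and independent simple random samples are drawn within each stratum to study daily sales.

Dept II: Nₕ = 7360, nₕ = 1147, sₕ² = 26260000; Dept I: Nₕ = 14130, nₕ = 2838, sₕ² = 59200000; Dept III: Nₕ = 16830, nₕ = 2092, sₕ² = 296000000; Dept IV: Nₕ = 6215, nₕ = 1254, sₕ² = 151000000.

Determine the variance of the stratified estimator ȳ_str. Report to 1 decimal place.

21772.8

Var(ȳ_str) = Σₕ Wₕ²(1 − fₕ)sₕ²/nₕ with Wₕ = Nₕ/N, N = 44535.
Dept II: Wₕ = 0.16526328; term = 0.16526328²·(1 − 0.15584239)·26260000/1147 = 527.84639.
Dept I: Wₕ = 0.31727854; term = 0.31727854²·(1 − 0.20084926)·59200000/2838 = 1678.1062.
Dept III: Wₕ = 0.37790502; term = 0.37790502²·(1 − 0.12430184)·296000000/2092 = 17694.968.
Dept IV: Wₕ = 0.13955316; term = 0.13955316²·(1 − 0.20176991)·151000000/1254 = 1871.9182.
Sum = 21772.839.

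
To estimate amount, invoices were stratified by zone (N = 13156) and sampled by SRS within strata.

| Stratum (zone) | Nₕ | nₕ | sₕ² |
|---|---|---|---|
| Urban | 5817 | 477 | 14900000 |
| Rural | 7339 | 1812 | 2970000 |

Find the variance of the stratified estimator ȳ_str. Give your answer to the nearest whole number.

Var(ȳ_str) = Σₕ Wₕ²(1 − fₕ)sₕ²/nₕ with Wₕ = Nₕ/N, N = 13156.
Urban: Wₕ = 0.44215567; term = 0.44215567²·(1 − 0.08200103)·14900000/477 = 5606.0954.
Rural: Wₕ = 0.55784433; term = 0.55784433²·(1 − 0.24690012)·2970000/1812 = 384.12881.
Sum = 5990.2242.

5990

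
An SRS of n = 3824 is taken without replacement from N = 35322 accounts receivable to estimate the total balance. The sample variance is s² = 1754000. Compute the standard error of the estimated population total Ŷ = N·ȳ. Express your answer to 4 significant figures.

714400

Var(Ŷ) = N²·Var(ȳ) = N²·(1 − n/N)·s²/n.
f = 3824/35322 = 0.10826114; Var(ȳ) = 0.89173886·1754000/3824 = 409.02457.
Var(Ŷ) = 35322² · 409.02457 = 5.1031692 × 10^11.
SE(Ŷ) = √(5.1031692 × 10^11) = 714400.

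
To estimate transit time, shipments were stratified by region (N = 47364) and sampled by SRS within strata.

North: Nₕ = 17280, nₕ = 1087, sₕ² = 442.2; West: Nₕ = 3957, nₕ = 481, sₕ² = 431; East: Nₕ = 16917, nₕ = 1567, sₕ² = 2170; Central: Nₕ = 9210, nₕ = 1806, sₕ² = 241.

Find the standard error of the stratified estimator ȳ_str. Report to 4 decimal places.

0.4697

Var(ȳ_str) = Σₕ Wₕ²(1 − fₕ)sₕ²/nₕ with Wₕ = Nₕ/N, N = 47364.
North: Wₕ = 0.36483405; term = 0.36483405²·(1 − 0.06290509)·442.2/1087 = 0.050741524.
West: Wₕ = 0.08354446; term = 0.08354446²·(1 − 0.12155673)·431/481 = 0.0054939065.
East: Wₕ = 0.35717000; term = 0.35717000²·(1 − 0.09262872)·2170/1567 = 0.16029712.
Central: Wₕ = 0.19445148; term = 0.19445148²·(1 − 0.19609121)·241/1806 = 0.0040562862.
Sum = 0.22058884.
SE = √(0.22058884) = 0.4697.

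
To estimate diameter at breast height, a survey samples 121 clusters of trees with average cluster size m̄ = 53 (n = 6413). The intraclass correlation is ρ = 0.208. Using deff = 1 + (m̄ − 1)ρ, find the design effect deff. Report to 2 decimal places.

11.82

deff = 1 + (53 − 1)·0.208 = 1 + 10.816 = 11.816.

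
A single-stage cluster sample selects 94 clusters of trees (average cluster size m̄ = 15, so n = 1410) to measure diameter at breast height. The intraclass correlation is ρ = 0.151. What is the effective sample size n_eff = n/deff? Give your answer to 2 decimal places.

deff = 1 + (15 − 1)·0.151 = 1 + 2.114 = 3.114.
n_eff = 1410 / 3.114 = 452.79.

452.79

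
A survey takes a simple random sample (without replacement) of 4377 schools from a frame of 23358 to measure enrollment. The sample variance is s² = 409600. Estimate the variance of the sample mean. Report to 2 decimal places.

Under SRS without replacement, Var(ȳ) = (1 − f)·s²/n with f = n/N = 4377/23358 = 0.18738762.
Var(ȳ) = (1 − 0.18738762)·409600/4377 = 0.81261238·93.580078 = 76.04433.

76.04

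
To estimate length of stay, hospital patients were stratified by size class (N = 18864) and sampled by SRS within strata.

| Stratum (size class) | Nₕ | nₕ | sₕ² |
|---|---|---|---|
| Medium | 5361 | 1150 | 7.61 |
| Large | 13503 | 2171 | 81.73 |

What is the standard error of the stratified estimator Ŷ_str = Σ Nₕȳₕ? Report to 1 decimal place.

Var(Ŷ_str) = Σₕ Nₕ²(1 − fₕ)sₕ²/nₕ.
Medium: 5361²·(1 − 1150/5361)·7.61/1150 = 149388.74.
Large: 13503²·(1 − 2171/13503)·81.73/2171 = 5.7604778 × 10^6.
Sum = 5.9098665 × 10^6.
SE = √(5.9098665 × 10^6) = 2431.0.

2431.0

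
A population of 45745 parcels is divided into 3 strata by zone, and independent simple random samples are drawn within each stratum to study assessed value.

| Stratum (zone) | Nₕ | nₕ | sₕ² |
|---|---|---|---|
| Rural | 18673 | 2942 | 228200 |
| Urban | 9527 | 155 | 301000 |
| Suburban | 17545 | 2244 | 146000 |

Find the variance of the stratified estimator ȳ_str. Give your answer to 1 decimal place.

102.1

Var(ȳ_str) = Σₕ Wₕ²(1 − fₕ)sₕ²/nₕ with Wₕ = Nₕ/N, N = 45745.
Rural: Wₕ = 0.40819762; term = 0.40819762²·(1 − 0.15755369)·228200/2942 = 10.888201.
Urban: Wₕ = 0.20826320; term = 0.20826320²·(1 − 0.01626955)·301000/155 = 82.858292.
Suburban: Wₕ = 0.38353918; term = 0.38353918²·(1 − 0.12789969)·146000/2244 = 8.3467216.
Sum = 102.09321.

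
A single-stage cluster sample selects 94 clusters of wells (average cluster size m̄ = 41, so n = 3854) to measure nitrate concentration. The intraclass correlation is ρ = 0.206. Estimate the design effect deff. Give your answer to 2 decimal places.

9.24

deff = 1 + (41 − 1)·0.206 = 1 + 8.24 = 9.24.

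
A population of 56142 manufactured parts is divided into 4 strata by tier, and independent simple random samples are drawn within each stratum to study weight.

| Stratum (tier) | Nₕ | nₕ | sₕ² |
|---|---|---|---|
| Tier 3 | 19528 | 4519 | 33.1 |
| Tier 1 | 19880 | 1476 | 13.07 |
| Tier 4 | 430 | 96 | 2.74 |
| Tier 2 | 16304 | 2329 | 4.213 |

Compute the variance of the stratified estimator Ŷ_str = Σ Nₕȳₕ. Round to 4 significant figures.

Var(Ŷ_str) = Σₕ Nₕ²(1 − fₕ)sₕ²/nₕ.
Tier 3: 19528²·(1 − 4519/19528)·33.1/4519 = 2.1468177 × 10^6.
Tier 1: 19880²·(1 − 1476/19880)·13.07/1476 = 3.2397973 × 10^6.
Tier 4: 430²·(1 − 96/430)·2.74/96 = 4099.1542.
Tier 2: 16304²·(1 − 2329/16304)·4.213/2329 = 412162.
Sum = 5.8028762 × 10^6.

5.803 × 10^6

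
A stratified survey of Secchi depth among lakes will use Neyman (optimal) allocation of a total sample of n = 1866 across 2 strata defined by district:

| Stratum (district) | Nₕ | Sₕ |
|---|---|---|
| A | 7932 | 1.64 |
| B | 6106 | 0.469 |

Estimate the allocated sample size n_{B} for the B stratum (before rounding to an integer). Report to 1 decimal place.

336.7

Neyman allocation: nₕ = n·NₕSₕ / Σⱼ NⱼSⱼ.
Σ NⱼSⱼ = 7932·1.64 + 6106·0.469 = 15872.194.
n_{B} = 1866·6106·0.469 / 15872.194 = 336.7.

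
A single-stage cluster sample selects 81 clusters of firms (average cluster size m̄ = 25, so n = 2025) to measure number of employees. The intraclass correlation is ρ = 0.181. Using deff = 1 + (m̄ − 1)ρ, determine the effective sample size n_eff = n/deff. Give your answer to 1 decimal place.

deff = 1 + (25 − 1)·0.181 = 1 + 4.344 = 5.344.
n_eff = 2025 / 5.344 = 378.9.

378.9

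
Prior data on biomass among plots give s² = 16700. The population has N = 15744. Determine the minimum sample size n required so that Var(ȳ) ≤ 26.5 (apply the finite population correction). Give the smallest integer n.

Without fpc, n₀ = s²/D = 16700/26.5 = 630.1887.
With fpc, (1 − n/N)·s²/n ≤ D requires n ≥ n₀/(1 + n₀/N) = 630.1887/(1 + 630.1887/15744) = 605.9348.
Rounding up, n = 606.

606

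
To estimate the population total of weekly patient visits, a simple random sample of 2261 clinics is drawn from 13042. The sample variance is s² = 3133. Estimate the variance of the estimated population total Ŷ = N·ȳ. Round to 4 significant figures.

Var(Ŷ) = N²·Var(ȳ) = N²·(1 − n/N)·s²/n.
f = 2261/13042 = 0.17336298; Var(ȳ) = 0.82663702·3133/2261 = 1.1454462.
Var(Ŷ) = 13042² · 1.1454462 = 1.9483326 × 10^8.

1.948 × 10^8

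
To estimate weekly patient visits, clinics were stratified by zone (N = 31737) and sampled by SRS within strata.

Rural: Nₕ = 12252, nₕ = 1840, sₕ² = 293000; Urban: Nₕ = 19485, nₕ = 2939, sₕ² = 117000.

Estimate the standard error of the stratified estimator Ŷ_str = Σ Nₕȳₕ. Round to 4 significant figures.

Var(Ŷ_str) = Σₕ Nₕ²(1 − fₕ)sₕ²/nₕ.
Rural: 12252²·(1 − 1840/12252)·293000/1840 = 2.0313789 × 10^10.
Urban: 19485²·(1 − 2939/19485)·117000/2939 = 1.2834522 × 10^10.
Sum = 3.3148311 × 10^10.
SE = √(3.3148311 × 10^10) = 182100.

182100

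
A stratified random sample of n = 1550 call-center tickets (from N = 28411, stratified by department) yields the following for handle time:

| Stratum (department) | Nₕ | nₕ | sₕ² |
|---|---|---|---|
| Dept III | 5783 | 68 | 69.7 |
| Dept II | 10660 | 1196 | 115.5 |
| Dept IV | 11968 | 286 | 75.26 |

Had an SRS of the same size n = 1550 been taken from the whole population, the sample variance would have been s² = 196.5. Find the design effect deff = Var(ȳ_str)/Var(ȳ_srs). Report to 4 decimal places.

0.8311

Var(ȳ_str) = Σ Wₕ²(1−fₕ)sₕ²/nₕ with Wₕ = Nₕ/28411:
  Dept III: (5783/28411)²·(1−68/5783)·69.7/68 = 0.041968191
  Dept II: (10660/28411)²·(1−1196/10660)·115.5/1196 = 0.012070068
  Dept IV: (11968/28411)²·(1−286/11968)·75.26/286 = 0.045578909
  → Var(ȳ_str) = 0.099617168.
Var(ȳ_srs) = (1 − 1550/28411)·196.5/1550 = 0.11985786.
deff = 0.099617168 / 0.11985786 = 0.8311.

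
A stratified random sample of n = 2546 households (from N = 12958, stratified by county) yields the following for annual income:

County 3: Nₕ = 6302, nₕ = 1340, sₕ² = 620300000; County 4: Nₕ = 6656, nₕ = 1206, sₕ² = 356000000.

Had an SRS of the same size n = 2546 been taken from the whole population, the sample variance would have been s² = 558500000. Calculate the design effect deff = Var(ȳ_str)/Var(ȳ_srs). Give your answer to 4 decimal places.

0.8509

Var(ȳ_str) = Σ Wₕ²(1−fₕ)sₕ²/nₕ with Wₕ = Nₕ/12958:
  County 3: (6302/12958)²·(1−1340/6302)·620300000/1340 = 86209.711
  County 4: (6656/12958)²·(1−1206/6656)·356000000/1206 = 63772.957
  → Var(ȳ_str) = 149982.67.
Var(ȳ_srs) = (1 − 2546/12958)·558500000/2546 = 176262.92.
deff = 149982.67 / 176262.92 = 0.8509.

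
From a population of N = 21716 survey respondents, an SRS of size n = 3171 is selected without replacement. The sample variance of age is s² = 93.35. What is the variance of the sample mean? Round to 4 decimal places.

Under SRS without replacement, Var(ȳ) = (1 − f)·s²/n with f = n/N = 3171/21716 = 0.14602137.
Var(ȳ) = (1 − 0.14602137)·93.35/3171 = 0.85397863·0.029438663 = 0.025139989.

0.0251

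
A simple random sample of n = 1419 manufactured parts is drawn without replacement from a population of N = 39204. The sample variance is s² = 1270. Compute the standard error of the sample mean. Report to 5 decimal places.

0.92876

Under SRS without replacement, Var(ȳ) = (1 − f)·s²/n with f = n/N = 1419/39204 = 0.03619529.
Var(ȳ) = (1 − 0.03619529)·1270/1419 = 0.96380471·0.89499648 = 0.86260182.
SE(ȳ) = √(0.86260182) = 0.92876.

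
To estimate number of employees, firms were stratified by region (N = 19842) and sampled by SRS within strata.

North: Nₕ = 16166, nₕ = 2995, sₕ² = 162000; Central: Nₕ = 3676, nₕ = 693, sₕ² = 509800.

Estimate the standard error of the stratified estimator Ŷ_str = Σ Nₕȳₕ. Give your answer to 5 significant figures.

Var(Ŷ_str) = Σₕ Nₕ²(1 − fₕ)sₕ²/nₕ.
North: 16166²·(1 − 2995/16166)·162000/2995 = 1.1517004 × 10^10.
Central: 3676²·(1 − 693/3676)·509800/693 = 8.0666897 × 10^9.
Sum = 1.9583694 × 10^10.
SE = √(1.9583694 × 10^10) = 139940.

139940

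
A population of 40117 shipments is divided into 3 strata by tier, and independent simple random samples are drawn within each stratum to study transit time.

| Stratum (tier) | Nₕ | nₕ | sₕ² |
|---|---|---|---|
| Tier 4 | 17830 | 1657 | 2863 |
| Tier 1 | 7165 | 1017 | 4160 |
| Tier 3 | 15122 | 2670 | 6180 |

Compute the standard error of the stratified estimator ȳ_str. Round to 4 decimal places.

Var(ȳ_str) = Σₕ Wₕ²(1 − fₕ)sₕ²/nₕ with Wₕ = Nₕ/N, N = 40117.
Tier 4: Wₕ = 0.44444998; term = 0.44444998²·(1 − 0.09293326)·2863/1657 = 0.30958782.
Tier 1: Wₕ = 0.17860259; term = 0.17860259²·(1 − 0.14193999)·4160/1017 = 0.11196068.
Tier 3: Wₕ = 0.37694743; term = 0.37694743²·(1 − 0.17656395)·6180/2670 = 0.27081247.
Sum = 0.69236097.
SE = √(0.69236097) = 0.8321.

0.8321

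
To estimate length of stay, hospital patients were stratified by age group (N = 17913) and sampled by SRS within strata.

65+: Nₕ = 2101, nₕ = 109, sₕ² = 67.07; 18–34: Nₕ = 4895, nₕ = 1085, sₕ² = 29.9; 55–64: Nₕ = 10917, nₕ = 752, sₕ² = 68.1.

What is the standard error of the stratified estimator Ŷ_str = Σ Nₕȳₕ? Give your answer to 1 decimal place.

3624.7

Var(Ŷ_str) = Σₕ Nₕ²(1 − fₕ)sₕ²/nₕ.
65+: 2101²·(1 − 109/2101)·67.07/109 = 2.5752369 × 10^6.
18–34: 4895²·(1 − 1085/4895)·29.9/1085 = 513947.93.
55–64: 10917²·(1 − 752/10917)·68.1/752 = 1.0049396 × 10^7.
Sum = 1.3138581 × 10^7.
SE = √(1.3138581 × 10^7) = 3624.7.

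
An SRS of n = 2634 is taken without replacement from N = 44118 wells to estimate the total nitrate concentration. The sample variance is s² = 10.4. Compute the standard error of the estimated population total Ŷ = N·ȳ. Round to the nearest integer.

Var(Ŷ) = N²·Var(ȳ) = N²·(1 − n/N)·s²/n.
f = 2634/44118 = 0.05970352; Var(ȳ) = 0.94029648·10.4/2634 = 0.0037126361.
Var(Ŷ) = 44118² · 0.0037126361 = 7.2262672 × 10^6.
SE(Ŷ) = √(7.2262672 × 10^6) = 2688.

2688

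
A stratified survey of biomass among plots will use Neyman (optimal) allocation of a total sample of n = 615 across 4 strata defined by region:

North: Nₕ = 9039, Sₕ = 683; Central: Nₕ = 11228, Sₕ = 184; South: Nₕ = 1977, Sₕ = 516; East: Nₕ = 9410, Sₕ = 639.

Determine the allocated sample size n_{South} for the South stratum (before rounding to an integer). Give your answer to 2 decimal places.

Neyman allocation: nₕ = n·NₕSₕ / Σⱼ NⱼSⱼ.
Σ NⱼSⱼ = 9039·683 + 11228·184 + 1977·516 + 9410·639 = 1.5272711 × 10^7.
n_{South} = 615·1977·516 / (1.5272711 × 10^7) = 41.08.

41.08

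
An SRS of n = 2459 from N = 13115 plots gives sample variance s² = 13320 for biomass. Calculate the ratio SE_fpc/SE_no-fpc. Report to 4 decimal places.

f = n/N = 2459/13115 = 0.18749523.
SE_no-fpc = √(s²/n) = 2.3274097; SE_fpc = √((1−f)s²/n) = 2.0979049.
Ratio = √(1−f) = 0.90139046.

0.9014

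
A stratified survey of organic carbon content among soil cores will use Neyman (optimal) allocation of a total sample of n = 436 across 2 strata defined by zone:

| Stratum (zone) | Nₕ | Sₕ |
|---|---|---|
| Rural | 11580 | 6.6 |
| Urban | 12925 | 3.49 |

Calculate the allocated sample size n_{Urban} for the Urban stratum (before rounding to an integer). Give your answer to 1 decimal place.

Neyman allocation: nₕ = n·NₕSₕ / Σⱼ NⱼSⱼ.
Σ NⱼSⱼ = 11580·6.6 + 12925·3.49 = 121536.25.
n_{Urban} = 436·12925·3.49 / 121536.25 = 161.8.

161.8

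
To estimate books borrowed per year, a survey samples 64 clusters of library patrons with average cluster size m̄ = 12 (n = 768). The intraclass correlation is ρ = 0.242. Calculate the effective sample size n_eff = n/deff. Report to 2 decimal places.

209.72

deff = 1 + (12 − 1)·0.242 = 1 + 2.662 = 3.662.
n_eff = 768 / 3.662 = 209.72.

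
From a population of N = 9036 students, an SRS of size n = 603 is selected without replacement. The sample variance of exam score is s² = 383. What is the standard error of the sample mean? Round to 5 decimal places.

Under SRS without replacement, Var(ȳ) = (1 − f)·s²/n with f = n/N = 603/9036 = 0.06673307.
Var(ȳ) = (1 − 0.06673307)·383/603 = 0.93326693·0.63515755 = 0.59277153.
SE(ȳ) = √(0.59277153) = 0.76992.

0.76992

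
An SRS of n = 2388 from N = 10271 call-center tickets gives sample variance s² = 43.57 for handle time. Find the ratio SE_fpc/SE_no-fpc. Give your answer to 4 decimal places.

f = n/N = 2388/10271 = 0.23249927.
SE_no-fpc = √(s²/n) = 0.13507551; SE_fpc = √((1−f)s²/n) = 0.11833576.
Ratio = √(1−f) = 0.87607119.

0.8761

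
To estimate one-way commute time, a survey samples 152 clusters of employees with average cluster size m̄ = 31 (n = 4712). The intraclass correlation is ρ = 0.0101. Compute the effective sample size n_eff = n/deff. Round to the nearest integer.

3616

deff = 1 + (31 − 1)·0.0101 = 1 + 0.303 = 1.303.
n_eff = 4712 / 1.303 = 3616.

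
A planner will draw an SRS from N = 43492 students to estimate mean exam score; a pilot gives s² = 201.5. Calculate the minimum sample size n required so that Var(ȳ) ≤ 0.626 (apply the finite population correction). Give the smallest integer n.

320

Without fpc, n₀ = s²/D = 201.5/0.626 = 321.8850.
With fpc, (1 − n/N)·s²/n ≤ D requires n ≥ n₀/(1 + n₀/N) = 321.8850/(1 + 321.8850/43492) = 319.5202.
Rounding up, n = 320.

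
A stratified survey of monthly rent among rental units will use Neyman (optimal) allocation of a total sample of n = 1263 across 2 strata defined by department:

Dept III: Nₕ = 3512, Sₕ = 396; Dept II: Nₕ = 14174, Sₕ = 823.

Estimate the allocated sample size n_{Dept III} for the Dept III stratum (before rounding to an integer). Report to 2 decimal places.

Neyman allocation: nₕ = n·NₕSₕ / Σⱼ NⱼSⱼ.
Σ NⱼSⱼ = 3512·396 + 14174·823 = 1.3055954 × 10^7.
n_{Dept III} = 1263·3512·396 / (1.3055954 × 10^7) = 134.54.

134.54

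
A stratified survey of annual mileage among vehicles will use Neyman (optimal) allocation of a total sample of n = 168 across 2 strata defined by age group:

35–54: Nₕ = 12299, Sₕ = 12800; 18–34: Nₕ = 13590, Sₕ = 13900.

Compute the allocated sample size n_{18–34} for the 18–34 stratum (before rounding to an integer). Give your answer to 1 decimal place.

Neyman allocation: nₕ = n·NₕSₕ / Σⱼ NⱼSⱼ.
Σ NⱼSⱼ = 12299·12800 + 13590·13900 = 3.463282 × 10^8.
n_{18–34} = 168·13590·13900 / (3.463282 × 10^8) = 91.6.

91.6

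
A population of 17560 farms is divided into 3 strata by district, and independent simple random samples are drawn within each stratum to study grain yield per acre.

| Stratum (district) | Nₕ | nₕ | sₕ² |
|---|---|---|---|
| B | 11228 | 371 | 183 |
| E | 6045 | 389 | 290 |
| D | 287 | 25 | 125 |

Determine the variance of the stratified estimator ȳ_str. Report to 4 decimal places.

0.2789

Var(ȳ_str) = Σₕ Wₕ²(1 − fₕ)sₕ²/nₕ with Wₕ = Nₕ/N, N = 17560.
B: Wₕ = 0.63940774; term = 0.63940774²·(1 − 0.03304239)·183/371 = 0.1950026.
E: Wₕ = 0.34424829; term = 0.34424829²·(1 − 0.06435070)·290/389 = 0.082661842.
D: Wₕ = 0.01634396; term = 0.01634396²·(1 − 0.08710801)·125/25 = 0.001219282.
Sum = 0.27888372.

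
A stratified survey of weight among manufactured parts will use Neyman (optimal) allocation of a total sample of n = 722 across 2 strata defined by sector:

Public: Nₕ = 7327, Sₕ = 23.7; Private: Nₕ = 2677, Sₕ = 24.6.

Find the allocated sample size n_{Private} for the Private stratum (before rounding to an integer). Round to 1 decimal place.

198.5

Neyman allocation: nₕ = n·NₕSₕ / Σⱼ NⱼSⱼ.
Σ NⱼSⱼ = 7327·23.7 + 2677·24.6 = 239504.1.
n_{Private} = 722·2677·24.6 / 239504.1 = 198.5.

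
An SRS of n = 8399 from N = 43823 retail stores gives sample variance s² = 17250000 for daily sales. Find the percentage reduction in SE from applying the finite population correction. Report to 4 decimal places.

f = n/N = 8399/43823 = 0.19165735.
SE_no-fpc = √(s²/n) = 45.319046; SE_fpc = √((1−f)s²/n) = 40.745393.
Ratio = √(1−f) = 0.89907878. Reduction = 100·(1 − 0.89907878) = 10.0921%.

10.0921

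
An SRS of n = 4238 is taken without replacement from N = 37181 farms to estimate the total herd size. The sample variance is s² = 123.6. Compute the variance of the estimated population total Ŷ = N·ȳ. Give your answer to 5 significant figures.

3.5722 × 10^7

Var(Ŷ) = N²·Var(ȳ) = N²·(1 − n/N)·s²/n.
f = 4238/37181 = 0.11398295; Var(ȳ) = 0.88601705·123.6/4238 = 0.025840422.
Var(Ŷ) = 37181² · 0.025840422 = 3.5722491 × 10^7.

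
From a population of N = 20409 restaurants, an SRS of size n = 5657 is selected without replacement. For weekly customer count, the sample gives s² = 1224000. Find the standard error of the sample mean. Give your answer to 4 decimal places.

Under SRS without replacement, Var(ȳ) = (1 − f)·s²/n with f = n/N = 5657/20409 = 0.27718164.
Var(ȳ) = (1 − 0.27718164)·1224000/5657 = 0.72281836·216.3691 = 156.39556.
SE(ȳ) = √(156.39556) = 12.5058.

12.5058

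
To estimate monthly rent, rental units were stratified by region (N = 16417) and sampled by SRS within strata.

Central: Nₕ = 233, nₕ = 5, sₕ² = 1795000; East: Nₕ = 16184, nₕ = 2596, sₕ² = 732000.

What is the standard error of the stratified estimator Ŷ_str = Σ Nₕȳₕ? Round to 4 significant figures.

Var(Ŷ_str) = Σₕ Nₕ²(1 − fₕ)sₕ²/nₕ.
Central: 233²·(1 − 5/233)·1795000/5 = 1.9071516 × 10^10.
East: 16184²·(1 − 2596/16184)·732000/2596 = 6.2008011 × 10^10.
Sum = 8.1079527 × 10^10.
SE = √(8.1079527 × 10^10) = 284700.

284700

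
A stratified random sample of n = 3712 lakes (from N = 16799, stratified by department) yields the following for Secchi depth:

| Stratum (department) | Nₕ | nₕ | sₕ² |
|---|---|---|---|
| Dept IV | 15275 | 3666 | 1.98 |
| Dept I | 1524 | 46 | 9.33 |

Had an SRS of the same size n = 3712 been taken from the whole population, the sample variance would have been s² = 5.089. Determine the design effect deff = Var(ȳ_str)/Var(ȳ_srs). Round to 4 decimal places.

1.8335

Var(ȳ_str) = Σ Wₕ²(1−fₕ)sₕ²/nₕ with Wₕ = Nₕ/16799:
  Dept IV: (15275/16799)²·(1−3666/15275)·1.98/3666 = 3.393766 × 10^-4
  Dept I: (1524/16799)²·(1−46/1524)·9.33/46 = 0.0016188863
  → Var(ȳ_str) = 0.0019582629.
Var(ȳ_srs) = (1 − 3712/16799)·5.089/3712 = 0.0010680244.
deff = 0.0019582629 / 0.0010680244 = 1.8335.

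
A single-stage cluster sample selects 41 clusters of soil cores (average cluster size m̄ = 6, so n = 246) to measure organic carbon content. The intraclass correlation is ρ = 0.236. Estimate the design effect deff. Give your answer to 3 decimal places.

2.180

deff = 1 + (6 − 1)·0.236 = 1 + 1.18 = 2.18.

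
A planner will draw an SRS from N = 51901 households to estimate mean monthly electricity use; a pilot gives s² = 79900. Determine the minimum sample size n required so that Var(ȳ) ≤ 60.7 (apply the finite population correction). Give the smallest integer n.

Without fpc, n₀ = s²/D = 79900/60.7 = 1316.3097.
With fpc, (1 − n/N)·s²/n ≤ D requires n ≥ n₀/(1 + n₀/N) = 1316.3097/(1 + 1316.3097/51901) = 1283.7513.
Rounding up, n = 1284.

1284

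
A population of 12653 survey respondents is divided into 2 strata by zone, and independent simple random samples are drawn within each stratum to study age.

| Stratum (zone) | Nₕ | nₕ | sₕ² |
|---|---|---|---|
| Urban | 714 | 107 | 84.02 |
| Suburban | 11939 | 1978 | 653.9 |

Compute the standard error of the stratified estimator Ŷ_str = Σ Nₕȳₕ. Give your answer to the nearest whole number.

Var(Ŷ_str) = Σₕ Nₕ²(1 − fₕ)sₕ²/nₕ.
Urban: 714²·(1 − 107/714)·84.02/107 = 340318.69.
Suburban: 11939²·(1 − 1978/11939)·653.9/1978 = 3.9314788 × 10^7.
Sum = 3.9655107 × 10^7.
SE = √(3.9655107 × 10^7) = 6297.

6297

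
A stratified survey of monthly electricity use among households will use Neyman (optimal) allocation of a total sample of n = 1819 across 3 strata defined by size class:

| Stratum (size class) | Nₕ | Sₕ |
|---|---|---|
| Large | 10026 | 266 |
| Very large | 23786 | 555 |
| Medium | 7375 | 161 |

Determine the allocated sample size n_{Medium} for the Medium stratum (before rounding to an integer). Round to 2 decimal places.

126.64

Neyman allocation: nₕ = n·NₕSₕ / Σⱼ NⱼSⱼ.
Σ NⱼSⱼ = 10026·266 + 23786·555 + 7375·161 = 1.7055521 × 10^7.
n_{Medium} = 1819·7375·161 / (1.7055521 × 10^7) = 126.64.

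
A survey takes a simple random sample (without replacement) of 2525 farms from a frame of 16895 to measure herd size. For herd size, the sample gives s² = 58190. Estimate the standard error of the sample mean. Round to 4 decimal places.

Under SRS without replacement, Var(ȳ) = (1 − f)·s²/n with f = n/N = 2525/16895 = 0.14945250.
Var(ȳ) = (1 − 0.14945250)·58190/2525 = 0.85054750·23.045545 = 19.60133.
SE(ȳ) = √(19.60133) = 4.4273.

4.4273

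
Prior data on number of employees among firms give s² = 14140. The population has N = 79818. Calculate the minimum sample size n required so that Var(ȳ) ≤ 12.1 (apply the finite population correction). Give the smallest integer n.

1152

Without fpc, n₀ = s²/D = 14140/12.1 = 1168.5950.
With fpc, (1 − n/N)·s²/n ≤ D requires n ≥ n₀/(1 + n₀/N) = 1168.5950/(1 + 1168.5950/79818) = 1151.7328.
Rounding up, n = 1152.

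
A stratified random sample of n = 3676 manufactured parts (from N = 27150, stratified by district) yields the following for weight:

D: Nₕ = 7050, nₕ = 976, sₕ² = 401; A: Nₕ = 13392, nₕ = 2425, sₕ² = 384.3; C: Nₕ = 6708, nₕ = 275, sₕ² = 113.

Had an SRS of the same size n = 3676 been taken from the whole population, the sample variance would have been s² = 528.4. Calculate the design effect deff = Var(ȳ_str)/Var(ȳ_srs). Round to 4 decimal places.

Var(ȳ_str) = Σ Wₕ²(1−fₕ)sₕ²/nₕ with Wₕ = Nₕ/27150:
  D: (7050/27150)²·(1−976/7050)·401/976 = 0.023868152
  A: (13392/27150)²·(1−2425/13392)·384.3/2425 = 0.031575647
  C: (6708/27150)²·(1−275/6708)·113/275 = 0.024055406
  → Var(ȳ_str) = 0.079499205.
Var(ȳ_srs) = (1 − 3676/27150)·528.4/3676 = 0.12428095.
deff = 0.079499205 / 0.12428095 = 0.6397.

0.6397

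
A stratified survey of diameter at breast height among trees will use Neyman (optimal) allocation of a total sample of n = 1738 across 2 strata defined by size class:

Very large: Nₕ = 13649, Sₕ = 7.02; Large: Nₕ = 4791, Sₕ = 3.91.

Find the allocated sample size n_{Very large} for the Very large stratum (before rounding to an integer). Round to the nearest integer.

1454

Neyman allocation: nₕ = n·NₕSₕ / Σⱼ NⱼSⱼ.
Σ NⱼSⱼ = 13649·7.02 + 4791·3.91 = 114548.79.
n_{Very large} = 1738·13649·7.02 / 114548.79 = 1454.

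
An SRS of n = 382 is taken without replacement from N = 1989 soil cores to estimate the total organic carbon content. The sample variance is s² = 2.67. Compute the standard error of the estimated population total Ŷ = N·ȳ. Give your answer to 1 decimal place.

149.5

Var(Ŷ) = N²·Var(ȳ) = N²·(1 − n/N)·s²/n.
f = 382/1989 = 0.19205631; Var(ȳ) = 0.80794369·2.67/382 = 0.0056471457.
Var(Ŷ) = 1989² · 0.0056471457 = 22340.792.
SE(Ŷ) = √(22340.792) = 149.5.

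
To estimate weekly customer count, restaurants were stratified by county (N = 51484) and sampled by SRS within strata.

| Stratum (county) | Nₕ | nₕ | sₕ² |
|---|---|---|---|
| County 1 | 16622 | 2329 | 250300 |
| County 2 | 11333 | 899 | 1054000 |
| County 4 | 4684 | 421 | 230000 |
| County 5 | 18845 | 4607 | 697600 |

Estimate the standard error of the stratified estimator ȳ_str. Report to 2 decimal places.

Var(ȳ_str) = Σₕ Wₕ²(1 − fₕ)sₕ²/nₕ with Wₕ = Nₕ/N, N = 51484.
County 1: Wₕ = 0.32285759; term = 0.32285759²·(1 − 0.14011551)·250300/2329 = 9.6328205.
County 2: Wₕ = 0.22012664; term = 0.22012664²·(1 − 0.07932586)·1054000/899 = 52.30366.
County 4: Wₕ = 0.09097972; term = 0.09097972²·(1 − 0.08988044)·230000/421 = 4.1156022.
County 5: Wₕ = 0.36603605; term = 0.36603605²·(1 − 0.24446803)·697600/4607 = 15.328118.
Sum = 81.380201.
SE = √(81.380201) = 9.02.

9.02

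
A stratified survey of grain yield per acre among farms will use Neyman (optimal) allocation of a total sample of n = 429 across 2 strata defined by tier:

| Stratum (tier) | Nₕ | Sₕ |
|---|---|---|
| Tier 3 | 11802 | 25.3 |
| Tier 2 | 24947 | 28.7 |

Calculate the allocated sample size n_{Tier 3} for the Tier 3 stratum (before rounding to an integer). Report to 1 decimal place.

126.3

Neyman allocation: nₕ = n·NₕSₕ / Σⱼ NⱼSⱼ.
Σ NⱼSⱼ = 11802·25.3 + 24947·28.7 = 1.0145695 × 10^6.
n_{Tier 3} = 429·11802·25.3 / (1.0145695 × 10^6) = 126.3.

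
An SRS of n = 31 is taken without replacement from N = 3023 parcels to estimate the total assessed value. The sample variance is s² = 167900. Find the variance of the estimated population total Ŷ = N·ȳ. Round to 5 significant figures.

Var(Ŷ) = N²·Var(ȳ) = N²·(1 − n/N)·s²/n.
f = 31/3023 = 0.01025471; Var(ȳ) = 0.98974529·167900/31 = 5360.5882.
Var(Ŷ) = 3023² · 5360.5882 = 4.8987891 × 10^10.

4.8988 × 10^10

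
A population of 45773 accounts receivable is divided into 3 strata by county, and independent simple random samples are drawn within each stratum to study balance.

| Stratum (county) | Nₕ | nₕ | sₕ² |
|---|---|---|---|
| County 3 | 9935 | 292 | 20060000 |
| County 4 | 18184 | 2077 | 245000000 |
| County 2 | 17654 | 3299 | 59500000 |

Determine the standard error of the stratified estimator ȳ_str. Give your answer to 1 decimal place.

147.7

Var(ȳ_str) = Σₕ Wₕ²(1 − fₕ)sₕ²/nₕ with Wₕ = Nₕ/N, N = 45773.
County 3: Wₕ = 0.21704935; term = 0.21704935²·(1 − 0.02939104)·20060000/292 = 3141.2996.
County 4: Wₕ = 0.39726476; term = 0.39726476²·(1 − 0.11422129)·245000000/2077 = 16489.782.
County 2: Wₕ = 0.38568588; term = 0.38568588²·(1 − 0.18686983)·59500000/3299 = 2181.5351.
Sum = 21812.617.
SE = √(21812.617) = 147.7.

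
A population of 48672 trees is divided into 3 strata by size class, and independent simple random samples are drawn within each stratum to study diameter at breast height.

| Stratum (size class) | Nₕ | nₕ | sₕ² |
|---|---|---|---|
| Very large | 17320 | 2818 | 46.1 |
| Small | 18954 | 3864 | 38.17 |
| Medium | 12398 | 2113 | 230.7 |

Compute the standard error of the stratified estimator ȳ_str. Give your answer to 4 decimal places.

Var(ȳ_str) = Σₕ Wₕ²(1 − fₕ)sₕ²/nₕ with Wₕ = Nₕ/N, N = 48672.
Very large: Wₕ = 0.35585141; term = 0.35585141²·(1 − 0.16270208)·46.1/2818 = 0.0017345121.
Small: Wₕ = 0.38942308; term = 0.38942308²·(1 − 0.20386198)·38.17/3864 = 0.0011926603.
Medium: Wₕ = 0.25472551; term = 0.25472551²·(1 − 0.17043071)·230.7/2113 = 0.005876864.
Sum = 0.0088040364.
SE = √(0.0088040364) = 0.0938.

0.0938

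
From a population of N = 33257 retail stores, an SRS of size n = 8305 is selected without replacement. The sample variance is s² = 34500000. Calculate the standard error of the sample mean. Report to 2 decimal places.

Under SRS without replacement, Var(ȳ) = (1 − f)·s²/n with f = n/N = 8305/33257 = 0.24972186.
Var(ȳ) = (1 − 0.24972186)·34500000/8305 = 0.75027814·4154.124 = 3116.7484.
SE(ȳ) = √(3116.7484) = 55.83.

55.83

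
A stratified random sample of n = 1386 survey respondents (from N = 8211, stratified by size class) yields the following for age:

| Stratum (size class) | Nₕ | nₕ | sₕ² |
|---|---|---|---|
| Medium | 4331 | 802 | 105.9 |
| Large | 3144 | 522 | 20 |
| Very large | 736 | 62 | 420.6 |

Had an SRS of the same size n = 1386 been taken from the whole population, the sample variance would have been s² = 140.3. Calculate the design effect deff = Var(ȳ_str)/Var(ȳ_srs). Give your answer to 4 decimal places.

1.0047

Var(ȳ_str) = Σ Wₕ²(1−fₕ)sₕ²/nₕ with Wₕ = Nₕ/8211:
  Medium: (4331/8211)²·(1−802/4331)·105.9/802 = 0.029934315
  Large: (3144/8211)²·(1−522/3144)·20/522 = 0.0046847089
  Very large: (736/8211)²·(1−62/736)·420.6/62 = 0.049914093
  → Var(ȳ_str) = 0.084533117.
Var(ȳ_srs) = (1 − 1386/8211)·140.3/1386 = 0.084139716.
deff = 0.084533117 / 0.084139716 = 1.0047.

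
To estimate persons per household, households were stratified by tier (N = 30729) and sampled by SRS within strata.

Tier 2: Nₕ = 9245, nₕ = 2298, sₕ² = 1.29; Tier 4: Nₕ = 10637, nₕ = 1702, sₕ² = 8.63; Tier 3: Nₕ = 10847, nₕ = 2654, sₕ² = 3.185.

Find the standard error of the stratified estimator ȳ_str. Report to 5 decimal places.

0.02572

Var(ȳ_str) = Σₕ Wₕ²(1 − fₕ)sₕ²/nₕ with Wₕ = Nₕ/N, N = 30729.
Tier 2: Wₕ = 0.30085587; term = 0.30085587²·(1 − 0.24856679)·1.29/2298 = 3.8180978 × 10^-5.
Tier 4: Wₕ = 0.34615510; term = 0.34615510²·(1 − 0.16000752)·8.63/1702 = 5.1034998 × 10^-4.
Tier 3: Wₕ = 0.35298903; term = 0.35298903²·(1 − 0.24467595)·3.185/2654 = 1.1294428 × 10^-4.
Sum = 6.6147524 × 10^-4.
SE = √(6.6147524 × 10^-4) = 0.02572.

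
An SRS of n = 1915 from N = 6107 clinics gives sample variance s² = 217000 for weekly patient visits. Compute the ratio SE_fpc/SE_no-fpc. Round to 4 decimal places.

0.8285

f = n/N = 1915/6107 = 0.31357459.
SE_no-fpc = √(s²/n) = 10.644995; SE_fpc = √((1−f)s²/n) = 8.8194632.
Ratio = √(1−f) = 0.82850794.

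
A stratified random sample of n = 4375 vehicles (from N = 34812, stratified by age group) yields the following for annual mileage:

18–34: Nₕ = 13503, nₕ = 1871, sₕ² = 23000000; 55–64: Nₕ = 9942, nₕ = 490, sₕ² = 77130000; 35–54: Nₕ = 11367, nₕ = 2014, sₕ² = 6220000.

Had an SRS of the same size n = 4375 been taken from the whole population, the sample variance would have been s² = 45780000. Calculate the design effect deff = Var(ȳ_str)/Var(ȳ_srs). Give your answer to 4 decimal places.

Var(ȳ_str) = Σ Wₕ²(1−fₕ)sₕ²/nₕ with Wₕ = Nₕ/34812:
  18–34: (13503/34812)²·(1−1871/13503)·23000000/1871 = 1593.2384
  55–64: (9942/34812)²·(1−490/9942)·77130000/490 = 12205.815
  35–54: (11367/34812)²·(1−2014/11367)·6220000/2014 = 270.9379
  → Var(ȳ_str) = 14069.991.
Var(ȳ_srs) = (1 − 4375/34812)·45780000/4375 = 9148.9362.
deff = 14069.991 / 9148.9362 = 1.5379.

1.5379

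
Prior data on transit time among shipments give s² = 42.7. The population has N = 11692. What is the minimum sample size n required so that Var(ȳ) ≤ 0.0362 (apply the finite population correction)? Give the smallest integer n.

1072

Without fpc, n₀ = s²/D = 42.7/0.0362 = 1179.5580.
With fpc, (1 − n/N)·s²/n ≤ D requires n ≥ n₀/(1 + n₀/N) = 1179.5580/(1 + 1179.5580/11692) = 1071.4625.
Rounding up, n = 1072.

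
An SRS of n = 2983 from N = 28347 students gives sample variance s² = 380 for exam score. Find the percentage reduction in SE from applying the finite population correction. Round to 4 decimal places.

f = n/N = 2983/28347 = 0.10523159.
SE_no-fpc = √(s²/n) = 0.35691531; SE_fpc = √((1−f)s²/n) = 0.33761403.
Ratio = √(1−f) = 0.94592199. Reduction = 100·(1 − 0.94592199) = 5.4078%.

5.4078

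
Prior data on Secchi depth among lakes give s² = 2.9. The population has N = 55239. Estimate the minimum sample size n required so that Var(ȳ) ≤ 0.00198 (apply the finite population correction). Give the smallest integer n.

Without fpc, n₀ = s²/D = 2.9/0.00198 = 1464.6465.
With fpc, (1 − n/N)·s²/n ≤ D requires n ≥ n₀/(1 + n₀/N) = 1464.6465/(1 + 1464.6465/55239) = 1426.8149.
Rounding up, n = 1427.

1427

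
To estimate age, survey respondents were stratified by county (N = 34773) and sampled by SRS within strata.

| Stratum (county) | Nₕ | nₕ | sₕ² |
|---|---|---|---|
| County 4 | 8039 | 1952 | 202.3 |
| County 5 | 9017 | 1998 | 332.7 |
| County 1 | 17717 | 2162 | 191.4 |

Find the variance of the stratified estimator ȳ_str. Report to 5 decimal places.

0.03309

Var(ȳ_str) = Σₕ Wₕ²(1 − fₕ)sₕ²/nₕ with Wₕ = Nₕ/N, N = 34773.
County 4: Wₕ = 0.23118511; term = 0.23118511²·(1 − 0.24281627)·202.3/1952 = 0.0041940836.
County 5: Wₕ = 0.25931038; term = 0.25931038²·(1 − 0.22158146)·332.7/1998 = 0.0087158612.
County 1: Wₕ = 0.50950450; term = 0.50950450²·(1 − 0.12202969)·191.4/2162 = 0.020177257.
Sum = 0.033087202.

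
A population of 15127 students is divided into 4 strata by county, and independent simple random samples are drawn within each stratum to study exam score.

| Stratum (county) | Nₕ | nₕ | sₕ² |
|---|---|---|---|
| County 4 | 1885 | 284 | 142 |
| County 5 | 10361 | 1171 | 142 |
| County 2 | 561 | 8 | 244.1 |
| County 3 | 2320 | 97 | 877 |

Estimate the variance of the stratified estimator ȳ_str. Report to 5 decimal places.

0.30220

Var(ȳ_str) = Σₕ Wₕ²(1 − fₕ)sₕ²/nₕ with Wₕ = Nₕ/N, N = 15127.
County 4: Wₕ = 0.12461162; term = 0.12461162²·(1 − 0.15066313)·142/284 = 0.0065942753.
County 5: Wₕ = 0.68493422; term = 0.68493422²·(1 − 0.11301998)·142/1171 = 0.050459509.
County 2: Wₕ = 0.03708601; term = 0.03708601²·(1 − 0.01426025)·244.1/8 = 0.041367585.
County 3: Wₕ = 0.15336815; term = 0.15336815²·(1 − 0.04181034)·877/97 = 0.20377443.
Sum = 0.3021958.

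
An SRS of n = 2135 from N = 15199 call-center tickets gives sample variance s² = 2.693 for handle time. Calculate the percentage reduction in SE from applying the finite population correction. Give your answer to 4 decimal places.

f = n/N = 2135/15199 = 0.14046977.
SE_no-fpc = √(s²/n) = 0.035515607; SE_fpc = √((1−f)s²/n) = 0.032926822.
Ratio = √(1−f) = 0.92710853. Reduction = 100·(1 − 0.92710853) = 7.2891%.

7.2891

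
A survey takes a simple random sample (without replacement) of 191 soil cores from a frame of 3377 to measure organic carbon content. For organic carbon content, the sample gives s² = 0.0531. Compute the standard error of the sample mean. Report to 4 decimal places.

Under SRS without replacement, Var(ȳ) = (1 − f)·s²/n with f = n/N = 191/3377 = 0.05655908.
Var(ȳ) = (1 − 0.05655908)·0.0531/191 = 0.94344092·2.7801047 × 10^-4 = 2.6228646 × 10^-4.
SE(ȳ) = √(2.6228646 × 10^-4) = 0.0162.

0.0162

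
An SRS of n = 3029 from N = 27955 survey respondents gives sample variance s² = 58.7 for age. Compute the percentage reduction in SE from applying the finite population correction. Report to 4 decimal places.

5.5729

f = n/N = 3029/27955 = 0.10835271.
SE_no-fpc = √(s²/n) = 0.13920967; SE_fpc = √((1−f)s²/n) = 0.13145163.
Ratio = √(1−f) = 0.94427077. Reduction = 100·(1 − 0.94427077) = 5.5729%.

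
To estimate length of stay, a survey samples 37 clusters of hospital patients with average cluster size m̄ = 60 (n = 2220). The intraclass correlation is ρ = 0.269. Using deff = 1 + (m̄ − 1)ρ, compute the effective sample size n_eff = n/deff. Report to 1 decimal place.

deff = 1 + (60 − 1)·0.269 = 1 + 15.871 = 16.871.
n_eff = 2220 / 16.871 = 131.6.

131.6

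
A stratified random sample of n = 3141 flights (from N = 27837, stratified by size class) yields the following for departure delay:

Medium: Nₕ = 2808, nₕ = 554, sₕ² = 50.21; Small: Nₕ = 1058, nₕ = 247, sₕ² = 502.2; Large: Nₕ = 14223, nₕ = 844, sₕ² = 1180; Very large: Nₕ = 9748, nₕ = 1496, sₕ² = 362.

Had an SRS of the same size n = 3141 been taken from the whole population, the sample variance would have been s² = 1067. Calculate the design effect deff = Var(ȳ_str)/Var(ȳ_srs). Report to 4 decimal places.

Var(ȳ_str) = Σ Wₕ²(1−fₕ)sₕ²/nₕ with Wₕ = Nₕ/27837:
  Medium: (2808/27837)²·(1−554/2808)·50.21/554 = 7.4026397 × 10^-4
  Small: (1058/27837)²·(1−247/1058)·502.2/247 = 0.0022513417
  Large: (14223/27837)²·(1−844/14223)·1180/844 = 0.34332827
  Very large: (9748/27837)²·(1−1496/9748)·362/1496 = 0.025119261
  → Var(ȳ_str) = 0.37143914.
Var(ȳ_srs) = (1 − 3141/27837)·1067/3141 = 0.30137045.
deff = 0.37143914 / 0.30137045 = 1.2325.

1.2325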